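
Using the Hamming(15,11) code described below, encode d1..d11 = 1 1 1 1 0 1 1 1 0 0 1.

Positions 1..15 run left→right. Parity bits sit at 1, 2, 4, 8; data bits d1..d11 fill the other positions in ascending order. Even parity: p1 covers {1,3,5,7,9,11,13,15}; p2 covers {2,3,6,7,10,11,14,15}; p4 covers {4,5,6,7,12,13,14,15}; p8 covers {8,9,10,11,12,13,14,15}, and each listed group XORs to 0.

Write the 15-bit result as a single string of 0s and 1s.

101111100111001

Place data at non-parity positions: p1 p2 1 p4 1 1 1 p8 0 1 1 1 0 0 1
p1 (pos 1,3,5,7,9,11,13,15): XOR of data positions = 1⊕1⊕1⊕0⊕1⊕0⊕1 = 1
p2 (pos 2,3,6,7,10,11,14,15): XOR of data positions = 1⊕1⊕1⊕1⊕1⊕0⊕1 = 0
p4 (pos 4,5,6,7,12,13,14,15): XOR of data positions = 1⊕1⊕1⊕1⊕0⊕0⊕1 = 1
p8 (pos 8,9,10,11,12,13,14,15): XOR of data positions = 0⊕1⊕1⊕1⊕0⊕0⊕1 = 0
Codeword: 101111100111001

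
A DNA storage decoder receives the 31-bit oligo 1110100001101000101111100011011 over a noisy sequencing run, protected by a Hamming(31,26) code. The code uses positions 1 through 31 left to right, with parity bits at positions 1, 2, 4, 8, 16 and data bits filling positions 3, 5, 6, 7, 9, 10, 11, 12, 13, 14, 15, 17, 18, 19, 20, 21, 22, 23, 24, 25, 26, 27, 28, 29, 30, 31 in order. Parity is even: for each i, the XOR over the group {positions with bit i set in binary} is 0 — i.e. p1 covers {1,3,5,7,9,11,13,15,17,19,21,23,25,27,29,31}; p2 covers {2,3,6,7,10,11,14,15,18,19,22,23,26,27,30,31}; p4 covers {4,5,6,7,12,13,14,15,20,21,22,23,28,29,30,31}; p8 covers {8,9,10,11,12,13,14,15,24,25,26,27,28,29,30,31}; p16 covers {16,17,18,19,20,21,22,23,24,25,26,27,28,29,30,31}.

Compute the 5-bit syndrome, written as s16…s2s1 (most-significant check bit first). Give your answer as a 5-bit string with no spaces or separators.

s1 (pos 1,3,5,7,9,11,13,15,17,19,21,23,25,27,29,31): 1⊕1⊕1⊕0⊕0⊕1⊕1⊕0⊕1⊕1⊕1⊕1⊕0⊕1⊕0⊕1 = 1
s2 (pos 2,3,6,7,10,11,14,15,18,19,22,23,26,27,30,31): 1⊕1⊕0⊕0⊕1⊕1⊕0⊕0⊕0⊕1⊕1⊕1⊕0⊕1⊕1⊕1 = 0
s4 (pos 4,5,6,7,12,13,14,15,20,21,22,23,28,29,30,31): 0⊕1⊕0⊕0⊕0⊕1⊕0⊕0⊕1⊕1⊕1⊕1⊕1⊕0⊕1⊕1 = 1
s8 (pos 8,9,10,11,12,13,14,15,24,25,26,27,28,29,30,31): 0⊕0⊕1⊕1⊕0⊕1⊕0⊕0⊕0⊕0⊕0⊕1⊕1⊕0⊕1⊕1 = 1
s16 (pos 16,17,18,19,20,21,22,23,24,25,26,27,28,29,30,31): 0⊕1⊕0⊕1⊕1⊕1⊕1⊕1⊕0⊕0⊕0⊕1⊕1⊕0⊕1⊕1 = 0
Syndrome s16…s1 = 01101 → error at position 13.

01101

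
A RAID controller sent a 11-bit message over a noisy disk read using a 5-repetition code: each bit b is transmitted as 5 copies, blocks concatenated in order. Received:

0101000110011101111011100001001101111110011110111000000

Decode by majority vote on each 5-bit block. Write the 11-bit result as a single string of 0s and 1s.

00111011110

Block 1 (01010): 2 ones → 0
Block 2 (00110): 2 ones → 0
Block 3 (01110): 3 ones → 1
Block 4 (11110): 4 ones → 1
Block 5 (11100): 3 ones → 1
Block 6 (00100): 1 one → 0
Block 7 (11011): 4 ones → 1
Block 8 (11110): 4 ones → 1
Block 9 (01111): 4 ones → 1
Block 10 (01110): 3 ones → 1
Block 11 (00000): 0 ones → 0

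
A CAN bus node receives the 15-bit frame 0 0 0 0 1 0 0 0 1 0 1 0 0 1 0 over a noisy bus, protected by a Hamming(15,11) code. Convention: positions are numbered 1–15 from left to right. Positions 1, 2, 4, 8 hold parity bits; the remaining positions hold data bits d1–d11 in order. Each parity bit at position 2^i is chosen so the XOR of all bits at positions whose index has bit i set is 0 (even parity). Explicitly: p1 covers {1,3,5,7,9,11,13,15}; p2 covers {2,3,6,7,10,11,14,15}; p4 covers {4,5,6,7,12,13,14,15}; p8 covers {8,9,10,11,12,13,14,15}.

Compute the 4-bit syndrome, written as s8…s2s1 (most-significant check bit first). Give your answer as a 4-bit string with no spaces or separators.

s1 (pos 1,3,5,7,9,11,13,15): 0⊕0⊕1⊕0⊕1⊕1⊕0⊕0 = 1
s2 (pos 2,3,6,7,10,11,14,15): 0⊕0⊕0⊕0⊕0⊕1⊕1⊕0 = 0
s4 (pos 4,5,6,7,12,13,14,15): 0⊕1⊕0⊕0⊕0⊕0⊕1⊕0 = 0
s8 (pos 8,9,10,11,12,13,14,15): 0⊕1⊕0⊕1⊕0⊕0⊕1⊕0 = 1
Syndrome s8…s1 = 1001 → error at position 9.

1001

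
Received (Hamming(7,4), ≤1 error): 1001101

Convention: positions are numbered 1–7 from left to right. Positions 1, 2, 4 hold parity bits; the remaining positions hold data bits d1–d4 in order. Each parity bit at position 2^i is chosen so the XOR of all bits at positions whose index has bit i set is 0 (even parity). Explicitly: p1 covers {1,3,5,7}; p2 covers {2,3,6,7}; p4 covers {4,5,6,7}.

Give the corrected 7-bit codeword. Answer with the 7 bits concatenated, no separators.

s1 (pos 1,3,5,7): 1⊕0⊕1⊕1 = 1
s2 (pos 2,3,6,7): 0⊕0⊕0⊕1 = 1
s4 (pos 4,5,6,7): 1⊕1⊕0⊕1 = 1
Syndrome s4…s1 = 111 → error at position 7.
Flip position 7: 1001101 → 1001100

1001100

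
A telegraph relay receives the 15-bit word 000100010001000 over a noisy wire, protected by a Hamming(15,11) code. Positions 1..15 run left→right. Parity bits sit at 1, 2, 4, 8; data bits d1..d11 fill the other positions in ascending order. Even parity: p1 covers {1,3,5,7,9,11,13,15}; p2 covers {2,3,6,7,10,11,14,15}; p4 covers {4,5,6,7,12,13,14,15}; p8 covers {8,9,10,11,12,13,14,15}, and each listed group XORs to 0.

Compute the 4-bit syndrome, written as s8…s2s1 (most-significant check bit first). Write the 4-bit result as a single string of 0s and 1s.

s1 (pos 1,3,5,7,9,11,13,15): 0⊕0⊕0⊕0⊕0⊕0⊕0⊕0 = 0
s2 (pos 2,3,6,7,10,11,14,15): 0⊕0⊕0⊕0⊕0⊕0⊕0⊕0 = 0
s4 (pos 4,5,6,7,12,13,14,15): 1⊕0⊕0⊕0⊕1⊕0⊕0⊕0 = 0
s8 (pos 8,9,10,11,12,13,14,15): 1⊕0⊕0⊕0⊕1⊕0⊕0⊕0 = 0
Syndrome s8…s1 = 0000 → no error.

0000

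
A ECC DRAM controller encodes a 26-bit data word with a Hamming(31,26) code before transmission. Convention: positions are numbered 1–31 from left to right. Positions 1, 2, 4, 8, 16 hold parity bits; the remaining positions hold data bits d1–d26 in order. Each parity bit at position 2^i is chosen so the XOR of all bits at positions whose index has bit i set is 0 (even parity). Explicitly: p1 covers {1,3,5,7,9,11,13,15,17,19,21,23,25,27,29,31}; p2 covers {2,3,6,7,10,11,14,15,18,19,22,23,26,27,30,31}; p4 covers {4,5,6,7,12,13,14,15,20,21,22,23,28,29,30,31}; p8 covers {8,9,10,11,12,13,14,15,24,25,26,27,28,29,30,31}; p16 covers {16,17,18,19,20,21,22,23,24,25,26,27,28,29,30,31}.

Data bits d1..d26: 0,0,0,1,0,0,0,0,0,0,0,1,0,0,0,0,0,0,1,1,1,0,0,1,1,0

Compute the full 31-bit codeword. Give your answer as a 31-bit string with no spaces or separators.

Place data at non-parity positions: p1 p2 0 p4 0 0 1 p8 0 0 0 0 0 0 0 p16 1 0 0 0 0 0 0 1 1 1 0 0 1 1 0
p1 (pos 1,3,5,7,9,11,13,15,17,19,21,23,25,27,29,31): XOR of data positions = 0⊕0⊕1⊕0⊕0⊕0⊕0⊕1⊕0⊕0⊕0⊕1⊕0⊕1⊕0 = 0
p2 (pos 2,3,6,7,10,11,14,15,18,19,22,23,26,27,30,31): XOR of data positions = 0⊕0⊕1⊕0⊕0⊕0⊕0⊕0⊕0⊕0⊕0⊕1⊕0⊕1⊕0 = 1
p4 (pos 4,5,6,7,12,13,14,15,20,21,22,23,28,29,30,31): XOR of data positions = 0⊕0⊕1⊕0⊕0⊕0⊕0⊕0⊕0⊕0⊕0⊕0⊕1⊕1⊕0 = 1
p8 (pos 8,9,10,11,12,13,14,15,24,25,26,27,28,29,30,31): XOR of data positions = 0⊕0⊕0⊕0⊕0⊕0⊕0⊕1⊕1⊕1⊕0⊕0⊕1⊕1⊕0 = 1
p16 (pos 16,17,18,19,20,21,22,23,24,25,26,27,28,29,30,31): XOR of data positions = 1⊕0⊕0⊕0⊕0⊕0⊕0⊕1⊕1⊕1⊕0⊕0⊕1⊕1⊕0 = 0
Codeword: 0101001100000000100000011100110

0101001100000000100000011100110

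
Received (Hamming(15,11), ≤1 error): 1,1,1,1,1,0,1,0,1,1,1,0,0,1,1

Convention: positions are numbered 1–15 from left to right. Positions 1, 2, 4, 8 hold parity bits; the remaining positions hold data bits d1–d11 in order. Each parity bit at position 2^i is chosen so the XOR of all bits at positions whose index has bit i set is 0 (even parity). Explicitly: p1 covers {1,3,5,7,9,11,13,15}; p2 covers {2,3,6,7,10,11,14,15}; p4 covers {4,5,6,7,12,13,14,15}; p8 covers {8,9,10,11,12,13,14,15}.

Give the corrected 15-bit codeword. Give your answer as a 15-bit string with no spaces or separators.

111110101110010

s1 (pos 1,3,5,7,9,11,13,15): 1⊕1⊕1⊕1⊕1⊕1⊕0⊕1 = 1
s2 (pos 2,3,6,7,10,11,14,15): 1⊕1⊕0⊕1⊕1⊕1⊕1⊕1 = 1
s4 (pos 4,5,6,7,12,13,14,15): 1⊕1⊕0⊕1⊕0⊕0⊕1⊕1 = 1
s8 (pos 8,9,10,11,12,13,14,15): 0⊕1⊕1⊕1⊕0⊕0⊕1⊕1 = 1
Syndrome s8…s1 = 1111 → error at position 15.
Flip position 15: 111110101110011 → 111110101110010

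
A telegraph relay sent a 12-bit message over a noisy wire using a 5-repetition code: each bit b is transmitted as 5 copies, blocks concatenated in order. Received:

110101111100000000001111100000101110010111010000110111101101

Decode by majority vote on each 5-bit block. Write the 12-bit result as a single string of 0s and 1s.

Block 1 (11010): 3 ones → 1
Block 2 (11111): 5 ones → 1
Block 3 (00000): 0 ones → 0
Block 4 (00000): 0 ones → 0
Block 5 (11111): 5 ones → 1
Block 6 (00000): 0 ones → 0
Block 7 (10111): 4 ones → 1
Block 8 (00101): 2 ones → 0
Block 9 (11010): 3 ones → 1
Block 10 (00011): 2 ones → 0
Block 11 (01111): 4 ones → 1
Block 12 (01101): 3 ones → 1

110010101011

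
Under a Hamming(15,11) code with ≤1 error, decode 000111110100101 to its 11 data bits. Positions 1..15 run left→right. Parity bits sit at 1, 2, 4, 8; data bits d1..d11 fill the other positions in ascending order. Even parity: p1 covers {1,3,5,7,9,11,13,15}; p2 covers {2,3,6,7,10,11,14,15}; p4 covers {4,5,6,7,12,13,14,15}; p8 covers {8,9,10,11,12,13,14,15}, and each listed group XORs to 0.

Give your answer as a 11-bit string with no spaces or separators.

01110100101

s1 (pos 1,3,5,7,9,11,13,15): 0⊕0⊕1⊕1⊕0⊕0⊕1⊕1 = 0
s2 (pos 2,3,6,7,10,11,14,15): 0⊕0⊕1⊕1⊕1⊕0⊕0⊕1 = 0
s4 (pos 4,5,6,7,12,13,14,15): 1⊕1⊕1⊕1⊕0⊕1⊕0⊕1 = 0
s8 (pos 8,9,10,11,12,13,14,15): 1⊕0⊕1⊕0⊕0⊕1⊕0⊕1 = 0
Syndrome s8…s1 = 0000 → no error.
Read data bits from positions 3,5,6,7,9,10,11,12,13,14,15: 01110100101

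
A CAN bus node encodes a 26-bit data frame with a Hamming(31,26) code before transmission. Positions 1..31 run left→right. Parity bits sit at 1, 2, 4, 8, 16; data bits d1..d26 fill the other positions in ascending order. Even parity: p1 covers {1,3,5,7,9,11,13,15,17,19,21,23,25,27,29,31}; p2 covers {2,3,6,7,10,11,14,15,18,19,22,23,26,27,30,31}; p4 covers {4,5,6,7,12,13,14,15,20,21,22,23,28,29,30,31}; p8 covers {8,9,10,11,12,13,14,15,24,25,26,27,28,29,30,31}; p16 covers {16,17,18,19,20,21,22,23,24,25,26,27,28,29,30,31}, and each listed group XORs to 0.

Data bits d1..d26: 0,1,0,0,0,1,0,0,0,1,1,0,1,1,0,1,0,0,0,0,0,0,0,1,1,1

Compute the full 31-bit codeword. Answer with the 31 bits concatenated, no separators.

Place data at non-parity positions: p1 p2 0 p4 1 0 0 p8 0 1 0 0 0 1 1 p16 0 1 1 0 1 0 0 0 0 0 0 0 1 1 1
p1 (pos 1,3,5,7,9,11,13,15,17,19,21,23,25,27,29,31): XOR of data positions = 0⊕1⊕0⊕0⊕0⊕0⊕1⊕0⊕1⊕1⊕0⊕0⊕0⊕1⊕1 = 0
p2 (pos 2,3,6,7,10,11,14,15,18,19,22,23,26,27,30,31): XOR of data positions = 0⊕0⊕0⊕1⊕0⊕1⊕1⊕1⊕1⊕0⊕0⊕0⊕0⊕1⊕1 = 1
p4 (pos 4,5,6,7,12,13,14,15,20,21,22,23,28,29,30,31): XOR of data positions = 1⊕0⊕0⊕0⊕0⊕1⊕1⊕0⊕1⊕0⊕0⊕0⊕1⊕1⊕1 = 1
p8 (pos 8,9,10,11,12,13,14,15,24,25,26,27,28,29,30,31): XOR of data positions = 0⊕1⊕0⊕0⊕0⊕1⊕1⊕0⊕0⊕0⊕0⊕0⊕1⊕1⊕1 = 0
p16 (pos 16,17,18,19,20,21,22,23,24,25,26,27,28,29,30,31): XOR of data positions = 0⊕1⊕1⊕0⊕1⊕0⊕0⊕0⊕0⊕0⊕0⊕0⊕1⊕1⊕1 = 0
Codeword: 0101100001000110011010000000111

0101100001000110011010000000111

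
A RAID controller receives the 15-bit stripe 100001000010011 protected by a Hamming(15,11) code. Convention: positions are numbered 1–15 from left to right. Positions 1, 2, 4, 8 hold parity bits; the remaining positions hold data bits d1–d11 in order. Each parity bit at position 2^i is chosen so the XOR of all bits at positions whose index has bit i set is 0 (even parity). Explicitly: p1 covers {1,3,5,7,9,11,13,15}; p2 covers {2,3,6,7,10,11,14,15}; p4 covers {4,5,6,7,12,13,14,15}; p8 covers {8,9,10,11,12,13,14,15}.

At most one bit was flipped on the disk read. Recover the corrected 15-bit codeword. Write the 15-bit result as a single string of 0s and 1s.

100001000010111

s1 (pos 1,3,5,7,9,11,13,15): 1⊕0⊕0⊕0⊕0⊕1⊕0⊕1 = 1
s2 (pos 2,3,6,7,10,11,14,15): 0⊕0⊕1⊕0⊕0⊕1⊕1⊕1 = 0
s4 (pos 4,5,6,7,12,13,14,15): 0⊕0⊕1⊕0⊕0⊕0⊕1⊕1 = 1
s8 (pos 8,9,10,11,12,13,14,15): 0⊕0⊕0⊕1⊕0⊕0⊕1⊕1 = 1
Syndrome s8…s1 = 1101 → error at position 13.
Flip position 13: 100001000010011 → 100001000010111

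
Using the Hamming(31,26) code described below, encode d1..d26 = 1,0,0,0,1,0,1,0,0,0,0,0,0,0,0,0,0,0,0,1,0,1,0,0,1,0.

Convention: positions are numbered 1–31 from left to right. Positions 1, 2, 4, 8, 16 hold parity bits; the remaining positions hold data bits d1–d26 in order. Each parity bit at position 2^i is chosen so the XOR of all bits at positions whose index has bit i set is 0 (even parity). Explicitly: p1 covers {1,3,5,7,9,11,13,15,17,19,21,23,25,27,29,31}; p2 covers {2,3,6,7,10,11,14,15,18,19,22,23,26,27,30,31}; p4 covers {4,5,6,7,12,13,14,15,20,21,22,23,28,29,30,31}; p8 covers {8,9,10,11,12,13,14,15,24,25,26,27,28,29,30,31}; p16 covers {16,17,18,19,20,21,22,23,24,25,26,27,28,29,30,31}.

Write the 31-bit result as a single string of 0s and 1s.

Place data at non-parity positions: p1 p2 1 p4 0 0 0 p8 1 0 1 0 0 0 0 p16 0 0 0 0 0 0 0 0 1 0 1 0 0 1 0
p1 (pos 1,3,5,7,9,11,13,15,17,19,21,23,25,27,29,31): XOR of data positions = 1⊕0⊕0⊕1⊕1⊕0⊕0⊕0⊕0⊕0⊕0⊕1⊕1⊕0⊕0 = 1
p2 (pos 2,3,6,7,10,11,14,15,18,19,22,23,26,27,30,31): XOR of data positions = 1⊕0⊕0⊕0⊕1⊕0⊕0⊕0⊕0⊕0⊕0⊕0⊕1⊕1⊕0 = 0
p4 (pos 4,5,6,7,12,13,14,15,20,21,22,23,28,29,30,31): XOR of data positions = 0⊕0⊕0⊕0⊕0⊕0⊕0⊕0⊕0⊕0⊕0⊕0⊕0⊕1⊕0 = 1
p8 (pos 8,9,10,11,12,13,14,15,24,25,26,27,28,29,30,31): XOR of data positions = 1⊕0⊕1⊕0⊕0⊕0⊕0⊕0⊕1⊕0⊕1⊕0⊕0⊕1⊕0 = 1
p16 (pos 16,17,18,19,20,21,22,23,24,25,26,27,28,29,30,31): XOR of data positions = 0⊕0⊕0⊕0⊕0⊕0⊕0⊕0⊕1⊕0⊕1⊕0⊕0⊕1⊕0 = 1
Codeword: 1011000110100001000000001010010

1011000110100001000000001010010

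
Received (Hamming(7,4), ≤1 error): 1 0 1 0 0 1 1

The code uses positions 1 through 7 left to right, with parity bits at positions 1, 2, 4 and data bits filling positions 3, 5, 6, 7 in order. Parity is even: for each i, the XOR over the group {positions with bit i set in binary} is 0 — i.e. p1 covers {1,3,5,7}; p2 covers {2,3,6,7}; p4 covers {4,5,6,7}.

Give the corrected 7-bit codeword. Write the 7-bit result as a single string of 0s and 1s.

1000011

s1 (pos 1,3,5,7): 1⊕1⊕0⊕1 = 1
s2 (pos 2,3,6,7): 0⊕1⊕1⊕1 = 1
s4 (pos 4,5,6,7): 0⊕0⊕1⊕1 = 0
Syndrome s4…s1 = 011 → error at position 3.
Flip position 3: 1010011 → 1000011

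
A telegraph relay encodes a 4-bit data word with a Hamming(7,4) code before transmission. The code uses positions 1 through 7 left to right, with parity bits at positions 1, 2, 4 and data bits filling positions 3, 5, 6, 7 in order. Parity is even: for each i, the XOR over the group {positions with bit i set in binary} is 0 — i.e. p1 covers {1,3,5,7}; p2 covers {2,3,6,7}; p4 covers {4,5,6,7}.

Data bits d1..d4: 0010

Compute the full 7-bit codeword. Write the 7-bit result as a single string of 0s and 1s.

Place data at non-parity positions: p1 p2 0 p4 0 1 0
p1 (pos 1,3,5,7): XOR of data positions = 0⊕0⊕0 = 0
p2 (pos 2,3,6,7): XOR of data positions = 0⊕1⊕0 = 1
p4 (pos 4,5,6,7): XOR of data positions = 0⊕1⊕0 = 1
Codeword: 0101010

0101010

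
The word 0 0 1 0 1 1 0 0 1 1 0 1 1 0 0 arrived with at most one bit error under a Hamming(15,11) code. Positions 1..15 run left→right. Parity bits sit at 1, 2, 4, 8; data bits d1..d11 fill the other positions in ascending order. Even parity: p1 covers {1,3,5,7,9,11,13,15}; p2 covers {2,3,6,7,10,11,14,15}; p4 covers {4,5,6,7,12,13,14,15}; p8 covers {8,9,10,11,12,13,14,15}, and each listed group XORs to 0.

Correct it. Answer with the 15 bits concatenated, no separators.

011011001101100

s1 (pos 1,3,5,7,9,11,13,15): 0⊕1⊕1⊕0⊕1⊕0⊕1⊕0 = 0
s2 (pos 2,3,6,7,10,11,14,15): 0⊕1⊕1⊕0⊕1⊕0⊕0⊕0 = 1
s4 (pos 4,5,6,7,12,13,14,15): 0⊕1⊕1⊕0⊕1⊕1⊕0⊕0 = 0
s8 (pos 8,9,10,11,12,13,14,15): 0⊕1⊕1⊕0⊕1⊕1⊕0⊕0 = 0
Syndrome s8…s1 = 0010 → error at position 2.
Flip position 2: 001011001101100 → 011011001101100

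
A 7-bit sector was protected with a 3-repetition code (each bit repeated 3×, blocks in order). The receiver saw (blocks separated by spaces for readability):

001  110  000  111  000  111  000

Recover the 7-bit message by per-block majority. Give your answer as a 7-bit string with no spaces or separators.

Block 1 (001): 1 one → 0
Block 2 (110): 2 ones → 1
Block 3 (000): 0 ones → 0
Block 4 (111): 3 ones → 1
Block 5 (000): 0 ones → 0
Block 6 (111): 3 ones → 1
Block 7 (000): 0 ones → 0

0101010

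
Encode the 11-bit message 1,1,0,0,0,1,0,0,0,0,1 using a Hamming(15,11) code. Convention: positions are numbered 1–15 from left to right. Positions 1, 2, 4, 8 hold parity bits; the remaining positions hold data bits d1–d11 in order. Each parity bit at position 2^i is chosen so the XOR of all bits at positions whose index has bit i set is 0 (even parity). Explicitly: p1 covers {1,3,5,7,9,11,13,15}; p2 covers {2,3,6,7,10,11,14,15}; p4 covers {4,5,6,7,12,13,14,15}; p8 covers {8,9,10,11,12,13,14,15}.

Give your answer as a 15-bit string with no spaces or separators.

111010000100001

Place data at non-parity positions: p1 p2 1 p4 1 0 0 p8 0 1 0 0 0 0 1
p1 (pos 1,3,5,7,9,11,13,15): XOR of data positions = 1⊕1⊕0⊕0⊕0⊕0⊕1 = 1
p2 (pos 2,3,6,7,10,11,14,15): XOR of data positions = 1⊕0⊕0⊕1⊕0⊕0⊕1 = 1
p4 (pos 4,5,6,7,12,13,14,15): XOR of data positions = 1⊕0⊕0⊕0⊕0⊕0⊕1 = 0
p8 (pos 8,9,10,11,12,13,14,15): XOR of data positions = 0⊕1⊕0⊕0⊕0⊕0⊕1 = 0
Codeword: 111010000100001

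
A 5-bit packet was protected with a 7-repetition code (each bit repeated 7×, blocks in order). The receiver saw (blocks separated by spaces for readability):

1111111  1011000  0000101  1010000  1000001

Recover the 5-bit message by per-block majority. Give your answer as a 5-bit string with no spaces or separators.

10000

Block 1 (1111111): 7 ones → 1
Block 2 (1011000): 3 ones → 0
Block 3 (0000101): 2 ones → 0
Block 4 (1010000): 2 ones → 0
Block 5 (1000001): 2 ones → 0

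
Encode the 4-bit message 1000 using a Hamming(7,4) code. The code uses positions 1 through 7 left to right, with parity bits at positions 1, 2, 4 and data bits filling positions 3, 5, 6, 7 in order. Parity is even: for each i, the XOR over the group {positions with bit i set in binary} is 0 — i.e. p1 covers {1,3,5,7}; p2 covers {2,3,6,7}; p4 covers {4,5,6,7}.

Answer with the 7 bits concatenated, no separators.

1110000

Place data at non-parity positions: p1 p2 1 p4 0 0 0
p1 (pos 1,3,5,7): XOR of data positions = 1⊕0⊕0 = 1
p2 (pos 2,3,6,7): XOR of data positions = 1⊕0⊕0 = 1
p4 (pos 4,5,6,7): XOR of data positions = 0⊕0⊕0 = 0
Codeword: 1110000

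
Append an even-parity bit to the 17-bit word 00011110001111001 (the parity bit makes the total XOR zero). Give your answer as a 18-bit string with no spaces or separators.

XOR of the 17 data bits: 0⊕0⊕0⊕1⊕1⊕1⊕1⊕0⊕0⊕0⊕1⊕1⊕1⊕1⊕0⊕0⊕1 = 1
Parity bit = 1 (so all 18 bits XOR to 0).

000111100011110011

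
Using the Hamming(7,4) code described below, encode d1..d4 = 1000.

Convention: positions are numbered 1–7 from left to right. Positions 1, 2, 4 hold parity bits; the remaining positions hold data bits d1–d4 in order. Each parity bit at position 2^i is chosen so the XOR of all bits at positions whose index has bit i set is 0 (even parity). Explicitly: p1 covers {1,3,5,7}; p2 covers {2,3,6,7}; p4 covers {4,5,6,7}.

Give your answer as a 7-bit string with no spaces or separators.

Place data at non-parity positions: p1 p2 1 p4 0 0 0
p1 (pos 1,3,5,7): XOR of data positions = 1⊕0⊕0 = 1
p2 (pos 2,3,6,7): XOR of data positions = 1⊕0⊕0 = 1
p4 (pos 4,5,6,7): XOR of data positions = 0⊕0⊕0 = 0
Codeword: 1110000

1110000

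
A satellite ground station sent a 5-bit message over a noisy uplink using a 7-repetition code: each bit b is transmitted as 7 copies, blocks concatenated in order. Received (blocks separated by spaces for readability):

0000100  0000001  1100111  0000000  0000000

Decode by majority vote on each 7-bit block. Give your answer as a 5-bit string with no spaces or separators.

00100

Block 1 (0000100): 1 one → 0
Block 2 (0000001): 1 one → 0
Block 3 (1100111): 5 ones → 1
Block 4 (0000000): 0 ones → 0
Block 5 (0000000): 0 ones → 0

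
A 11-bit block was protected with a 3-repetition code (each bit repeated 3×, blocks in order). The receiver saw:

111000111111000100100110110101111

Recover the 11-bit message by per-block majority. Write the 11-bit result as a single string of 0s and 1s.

10110001111

Block 1 (111): 3 ones → 1
Block 2 (000): 0 ones → 0
Block 3 (111): 3 ones → 1
Block 4 (111): 3 ones → 1
Block 5 (000): 0 ones → 0
Block 6 (100): 1 one → 0
Block 7 (100): 1 one → 0
Block 8 (110): 2 ones → 1
Block 9 (110): 2 ones → 1
Block 10 (101): 2 ones → 1
Block 11 (111): 3 ones → 1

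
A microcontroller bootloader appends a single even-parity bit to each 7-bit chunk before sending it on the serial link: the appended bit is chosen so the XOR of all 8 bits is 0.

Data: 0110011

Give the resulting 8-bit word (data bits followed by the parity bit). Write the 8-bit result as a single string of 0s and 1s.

01100110

XOR of the 7 data bits: 0⊕1⊕1⊕0⊕0⊕1⊕1 = 0
Parity bit = 0 (so all 8 bits XOR to 0).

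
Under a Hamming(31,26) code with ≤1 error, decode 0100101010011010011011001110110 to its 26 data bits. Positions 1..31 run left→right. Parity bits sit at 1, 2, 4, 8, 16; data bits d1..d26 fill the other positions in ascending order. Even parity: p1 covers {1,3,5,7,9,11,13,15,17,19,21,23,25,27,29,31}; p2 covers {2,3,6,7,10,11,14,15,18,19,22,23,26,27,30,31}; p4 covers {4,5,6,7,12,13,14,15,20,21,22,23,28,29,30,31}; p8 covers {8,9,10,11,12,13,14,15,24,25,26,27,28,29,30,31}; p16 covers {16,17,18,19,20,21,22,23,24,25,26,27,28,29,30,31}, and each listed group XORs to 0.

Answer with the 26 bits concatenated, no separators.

s1 (pos 1,3,5,7,9,11,13,15,17,19,21,23,25,27,29,31): 0⊕0⊕1⊕1⊕1⊕0⊕1⊕1⊕0⊕1⊕1⊕0⊕1⊕1⊕1⊕0 = 0
s2 (pos 2,3,6,7,10,11,14,15,18,19,22,23,26,27,30,31): 1⊕0⊕0⊕1⊕0⊕0⊕0⊕1⊕1⊕1⊕1⊕0⊕1⊕1⊕1⊕0 = 1
s4 (pos 4,5,6,7,12,13,14,15,20,21,22,23,28,29,30,31): 0⊕1⊕0⊕1⊕1⊕1⊕0⊕1⊕0⊕1⊕1⊕0⊕0⊕1⊕1⊕0 = 1
s8 (pos 8,9,10,11,12,13,14,15,24,25,26,27,28,29,30,31): 0⊕1⊕0⊕0⊕1⊕1⊕0⊕1⊕0⊕1⊕1⊕1⊕0⊕1⊕1⊕0 = 1
s16 (pos 16,17,18,19,20,21,22,23,24,25,26,27,28,29,30,31): 0⊕0⊕1⊕1⊕0⊕1⊕1⊕0⊕0⊕1⊕1⊕1⊕0⊕1⊕1⊕0 = 1
Syndrome s16…s1 = 11110 → error at position 30.
Flip position 30: 0100101010011010011011001110110 → 0100101010011010011011001110100
Read data bits from positions 3,5,6,7,9,10,11,12,13,14,15,17,18,19,20,21,22,23,24,25,26,27,28,29,30,31: 01011001101011011001110100

01011001101011011001110100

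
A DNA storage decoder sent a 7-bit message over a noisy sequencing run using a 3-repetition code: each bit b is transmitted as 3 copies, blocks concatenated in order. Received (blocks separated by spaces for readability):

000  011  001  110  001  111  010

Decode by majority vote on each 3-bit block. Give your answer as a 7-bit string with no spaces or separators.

0101010

Block 1 (000): 0 ones → 0
Block 2 (011): 2 ones → 1
Block 3 (001): 1 one → 0
Block 4 (110): 2 ones → 1
Block 5 (001): 1 one → 0
Block 6 (111): 3 ones → 1
Block 7 (010): 1 one → 0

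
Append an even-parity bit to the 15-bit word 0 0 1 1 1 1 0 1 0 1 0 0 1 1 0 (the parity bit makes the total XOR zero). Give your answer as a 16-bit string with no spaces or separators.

XOR of the 15 data bits: 0⊕0⊕1⊕1⊕1⊕1⊕0⊕1⊕0⊕1⊕0⊕0⊕1⊕1⊕0 = 0
Parity bit = 0 (so all 16 bits XOR to 0).

0011110101001100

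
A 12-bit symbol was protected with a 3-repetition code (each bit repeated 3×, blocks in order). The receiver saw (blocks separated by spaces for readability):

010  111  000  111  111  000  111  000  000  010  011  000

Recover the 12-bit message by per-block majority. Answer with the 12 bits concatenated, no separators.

010110100010

Block 1 (010): 1 one → 0
Block 2 (111): 3 ones → 1
Block 3 (000): 0 ones → 0
Block 4 (111): 3 ones → 1
Block 5 (111): 3 ones → 1
Block 6 (000): 0 ones → 0
Block 7 (111): 3 ones → 1
Block 8 (000): 0 ones → 0
Block 9 (000): 0 ones → 0
Block 10 (010): 1 one → 0
Block 11 (011): 2 ones → 1
Block 12 (000): 0 ones → 0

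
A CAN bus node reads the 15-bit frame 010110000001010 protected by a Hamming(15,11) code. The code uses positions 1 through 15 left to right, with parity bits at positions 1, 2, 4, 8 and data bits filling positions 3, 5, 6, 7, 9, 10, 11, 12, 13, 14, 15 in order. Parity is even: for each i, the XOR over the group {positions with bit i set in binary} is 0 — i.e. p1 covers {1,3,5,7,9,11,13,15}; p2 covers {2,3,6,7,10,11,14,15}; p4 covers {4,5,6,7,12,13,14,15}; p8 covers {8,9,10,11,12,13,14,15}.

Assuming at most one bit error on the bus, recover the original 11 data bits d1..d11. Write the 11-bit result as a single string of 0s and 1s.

01000001010

s1 (pos 1,3,5,7,9,11,13,15): 0⊕0⊕1⊕0⊕0⊕0⊕0⊕0 = 1
s2 (pos 2,3,6,7,10,11,14,15): 1⊕0⊕0⊕0⊕0⊕0⊕1⊕0 = 0
s4 (pos 4,5,6,7,12,13,14,15): 1⊕1⊕0⊕0⊕1⊕0⊕1⊕0 = 0
s8 (pos 8,9,10,11,12,13,14,15): 0⊕0⊕0⊕0⊕1⊕0⊕1⊕0 = 0
Syndrome s8…s1 = 0001 → error at position 1.
Flip position 1: 010110000001010 → 110110000001010
Read data bits from positions 3,5,6,7,9,10,11,12,13,14,15: 01000001010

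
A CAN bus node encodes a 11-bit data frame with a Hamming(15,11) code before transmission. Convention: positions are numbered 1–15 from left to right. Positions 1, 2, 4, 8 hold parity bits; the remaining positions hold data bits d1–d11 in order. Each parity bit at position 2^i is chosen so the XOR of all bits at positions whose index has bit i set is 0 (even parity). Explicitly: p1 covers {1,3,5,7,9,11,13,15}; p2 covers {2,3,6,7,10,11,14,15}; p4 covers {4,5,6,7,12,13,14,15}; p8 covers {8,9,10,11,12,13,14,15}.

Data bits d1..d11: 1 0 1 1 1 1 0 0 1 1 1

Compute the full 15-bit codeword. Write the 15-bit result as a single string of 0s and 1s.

Place data at non-parity positions: p1 p2 1 p4 0 1 1 p8 1 1 0 0 1 1 1
p1 (pos 1,3,5,7,9,11,13,15): XOR of data positions = 1⊕0⊕1⊕1⊕0⊕1⊕1 = 1
p2 (pos 2,3,6,7,10,11,14,15): XOR of data positions = 1⊕1⊕1⊕1⊕0⊕1⊕1 = 0
p4 (pos 4,5,6,7,12,13,14,15): XOR of data positions = 0⊕1⊕1⊕0⊕1⊕1⊕1 = 1
p8 (pos 8,9,10,11,12,13,14,15): XOR of data positions = 1⊕1⊕0⊕0⊕1⊕1⊕1 = 1
Codeword: 101101111100111

101101111100111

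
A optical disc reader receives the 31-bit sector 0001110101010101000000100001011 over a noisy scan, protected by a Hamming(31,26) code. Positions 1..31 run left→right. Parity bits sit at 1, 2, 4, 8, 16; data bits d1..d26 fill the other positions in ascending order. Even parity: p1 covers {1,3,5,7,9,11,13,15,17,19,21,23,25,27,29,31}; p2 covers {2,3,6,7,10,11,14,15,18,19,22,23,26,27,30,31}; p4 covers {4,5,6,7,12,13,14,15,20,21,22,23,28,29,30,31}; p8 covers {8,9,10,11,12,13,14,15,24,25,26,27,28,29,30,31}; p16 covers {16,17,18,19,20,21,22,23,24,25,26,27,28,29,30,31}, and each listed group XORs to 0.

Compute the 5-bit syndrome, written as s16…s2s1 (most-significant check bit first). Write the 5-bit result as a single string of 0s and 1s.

s1 (pos 1,3,5,7,9,11,13,15,17,19,21,23,25,27,29,31): 0⊕0⊕1⊕0⊕0⊕0⊕0⊕0⊕0⊕0⊕0⊕1⊕0⊕0⊕0⊕1 = 1
s2 (pos 2,3,6,7,10,11,14,15,18,19,22,23,26,27,30,31): 0⊕0⊕1⊕0⊕1⊕0⊕1⊕0⊕0⊕0⊕0⊕1⊕0⊕0⊕1⊕1 = 0
s4 (pos 4,5,6,7,12,13,14,15,20,21,22,23,28,29,30,31): 1⊕1⊕1⊕0⊕1⊕0⊕1⊕0⊕0⊕0⊕0⊕1⊕1⊕0⊕1⊕1 = 1
s8 (pos 8,9,10,11,12,13,14,15,24,25,26,27,28,29,30,31): 1⊕0⊕1⊕0⊕1⊕0⊕1⊕0⊕0⊕0⊕0⊕0⊕1⊕0⊕1⊕1 = 1
s16 (pos 16,17,18,19,20,21,22,23,24,25,26,27,28,29,30,31): 1⊕0⊕0⊕0⊕0⊕0⊕0⊕1⊕0⊕0⊕0⊕0⊕1⊕0⊕1⊕1 = 1
Syndrome s16…s1 = 11101 → error at position 29.

11101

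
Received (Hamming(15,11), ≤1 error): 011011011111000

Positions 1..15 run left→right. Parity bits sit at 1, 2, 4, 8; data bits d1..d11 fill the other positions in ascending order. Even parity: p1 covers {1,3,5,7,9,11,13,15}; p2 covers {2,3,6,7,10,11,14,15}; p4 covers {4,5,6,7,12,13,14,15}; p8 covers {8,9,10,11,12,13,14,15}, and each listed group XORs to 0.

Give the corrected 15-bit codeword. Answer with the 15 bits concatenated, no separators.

s1 (pos 1,3,5,7,9,11,13,15): 0⊕1⊕1⊕0⊕1⊕1⊕0⊕0 = 0
s2 (pos 2,3,6,7,10,11,14,15): 1⊕1⊕1⊕0⊕1⊕1⊕0⊕0 = 1
s4 (pos 4,5,6,7,12,13,14,15): 0⊕1⊕1⊕0⊕1⊕0⊕0⊕0 = 1
s8 (pos 8,9,10,11,12,13,14,15): 1⊕1⊕1⊕1⊕1⊕0⊕0⊕0 = 1
Syndrome s8…s1 = 1110 → error at position 14.
Flip position 14: 011011011111000 → 011011011111010

011011011111010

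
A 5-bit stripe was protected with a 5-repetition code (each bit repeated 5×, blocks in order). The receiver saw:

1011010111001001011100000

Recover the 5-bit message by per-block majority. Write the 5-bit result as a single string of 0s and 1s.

Block 1 (10110): 3 ones → 1
Block 2 (10111): 4 ones → 1
Block 3 (00100): 1 one → 0
Block 4 (10111): 4 ones → 1
Block 5 (00000): 0 ones → 0

11010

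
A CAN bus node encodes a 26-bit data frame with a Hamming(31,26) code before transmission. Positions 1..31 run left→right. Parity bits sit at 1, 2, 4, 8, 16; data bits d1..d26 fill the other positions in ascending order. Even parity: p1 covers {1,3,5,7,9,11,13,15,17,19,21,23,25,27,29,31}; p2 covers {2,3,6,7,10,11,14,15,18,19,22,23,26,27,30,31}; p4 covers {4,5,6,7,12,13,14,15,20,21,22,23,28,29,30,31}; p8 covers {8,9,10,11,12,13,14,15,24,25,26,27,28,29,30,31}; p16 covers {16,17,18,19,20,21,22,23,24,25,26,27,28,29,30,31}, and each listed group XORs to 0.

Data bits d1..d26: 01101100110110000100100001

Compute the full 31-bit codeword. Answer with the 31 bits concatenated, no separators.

0100110011001101110000100100001

Place data at non-parity positions: p1 p2 0 p4 1 1 0 p8 1 1 0 0 1 1 0 p16 1 1 0 0 0 0 1 0 0 1 0 0 0 0 1
p1 (pos 1,3,5,7,9,11,13,15,17,19,21,23,25,27,29,31): XOR of data positions = 0⊕1⊕0⊕1⊕0⊕1⊕0⊕1⊕0⊕0⊕1⊕0⊕0⊕0⊕1 = 0
p2 (pos 2,3,6,7,10,11,14,15,18,19,22,23,26,27,30,31): XOR of data positions = 0⊕1⊕0⊕1⊕0⊕1⊕0⊕1⊕0⊕0⊕1⊕1⊕0⊕0⊕1 = 1
p4 (pos 4,5,6,7,12,13,14,15,20,21,22,23,28,29,30,31): XOR of data positions = 1⊕1⊕0⊕0⊕1⊕1⊕0⊕0⊕0⊕0⊕1⊕0⊕0⊕0⊕1 = 0
p8 (pos 8,9,10,11,12,13,14,15,24,25,26,27,28,29,30,31): XOR of data positions = 1⊕1⊕0⊕0⊕1⊕1⊕0⊕0⊕0⊕1⊕0⊕0⊕0⊕0⊕1 = 0
p16 (pos 16,17,18,19,20,21,22,23,24,25,26,27,28,29,30,31): XOR of data positions = 1⊕1⊕0⊕0⊕0⊕0⊕1⊕0⊕0⊕1⊕0⊕0⊕0⊕0⊕1 = 1
Codeword: 0100110011001101110000100100001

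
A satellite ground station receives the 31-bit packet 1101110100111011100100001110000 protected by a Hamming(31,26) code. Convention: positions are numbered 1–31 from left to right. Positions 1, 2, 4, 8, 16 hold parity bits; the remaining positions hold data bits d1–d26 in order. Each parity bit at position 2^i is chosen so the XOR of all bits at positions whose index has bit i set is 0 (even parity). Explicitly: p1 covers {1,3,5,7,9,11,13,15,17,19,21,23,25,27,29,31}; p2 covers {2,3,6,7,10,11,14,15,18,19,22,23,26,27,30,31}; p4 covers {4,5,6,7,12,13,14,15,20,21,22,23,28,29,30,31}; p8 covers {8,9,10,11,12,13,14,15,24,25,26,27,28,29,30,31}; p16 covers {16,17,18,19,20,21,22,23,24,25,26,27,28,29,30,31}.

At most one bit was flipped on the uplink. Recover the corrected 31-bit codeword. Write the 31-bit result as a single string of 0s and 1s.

1100110100111011100100001110000

s1 (pos 1,3,5,7,9,11,13,15,17,19,21,23,25,27,29,31): 1⊕0⊕1⊕0⊕0⊕1⊕1⊕1⊕1⊕0⊕0⊕0⊕1⊕1⊕0⊕0 = 0
s2 (pos 2,3,6,7,10,11,14,15,18,19,22,23,26,27,30,31): 1⊕0⊕1⊕0⊕0⊕1⊕0⊕1⊕0⊕0⊕0⊕0⊕1⊕1⊕0⊕0 = 0
s4 (pos 4,5,6,7,12,13,14,15,20,21,22,23,28,29,30,31): 1⊕1⊕1⊕0⊕1⊕1⊕0⊕1⊕1⊕0⊕0⊕0⊕0⊕0⊕0⊕0 = 1
s8 (pos 8,9,10,11,12,13,14,15,24,25,26,27,28,29,30,31): 1⊕0⊕0⊕1⊕1⊕1⊕0⊕1⊕0⊕1⊕1⊕1⊕0⊕0⊕0⊕0 = 0
s16 (pos 16,17,18,19,20,21,22,23,24,25,26,27,28,29,30,31): 1⊕1⊕0⊕0⊕1⊕0⊕0⊕0⊕0⊕1⊕1⊕1⊕0⊕0⊕0⊕0 = 0
Syndrome s16…s1 = 00100 → error at position 4.
Flip position 4: 1101110100111011100100001110000 → 1100110100111011100100001110000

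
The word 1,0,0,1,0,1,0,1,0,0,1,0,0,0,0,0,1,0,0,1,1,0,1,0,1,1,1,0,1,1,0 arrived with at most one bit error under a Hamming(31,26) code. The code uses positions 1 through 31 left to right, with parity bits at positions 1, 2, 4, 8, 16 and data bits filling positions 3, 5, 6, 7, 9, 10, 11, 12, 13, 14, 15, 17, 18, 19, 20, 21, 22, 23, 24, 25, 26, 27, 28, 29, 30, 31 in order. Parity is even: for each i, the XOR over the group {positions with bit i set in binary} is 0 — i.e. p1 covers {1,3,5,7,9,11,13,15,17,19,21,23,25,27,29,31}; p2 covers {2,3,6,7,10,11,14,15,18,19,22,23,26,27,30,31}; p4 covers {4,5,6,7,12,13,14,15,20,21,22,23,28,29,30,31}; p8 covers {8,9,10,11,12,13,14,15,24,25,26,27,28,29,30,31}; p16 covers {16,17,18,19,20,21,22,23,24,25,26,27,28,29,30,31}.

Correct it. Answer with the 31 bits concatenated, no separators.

1001010100100000100110101111110

s1 (pos 1,3,5,7,9,11,13,15,17,19,21,23,25,27,29,31): 1⊕0⊕0⊕0⊕0⊕1⊕0⊕0⊕1⊕0⊕1⊕1⊕1⊕1⊕1⊕0 = 0
s2 (pos 2,3,6,7,10,11,14,15,18,19,22,23,26,27,30,31): 0⊕0⊕1⊕0⊕0⊕1⊕0⊕0⊕0⊕0⊕0⊕1⊕1⊕1⊕1⊕0 = 0
s4 (pos 4,5,6,7,12,13,14,15,20,21,22,23,28,29,30,31): 1⊕0⊕1⊕0⊕0⊕0⊕0⊕0⊕1⊕1⊕0⊕1⊕0⊕1⊕1⊕0 = 1
s8 (pos 8,9,10,11,12,13,14,15,24,25,26,27,28,29,30,31): 1⊕0⊕0⊕1⊕0⊕0⊕0⊕0⊕0⊕1⊕1⊕1⊕0⊕1⊕1⊕0 = 1
s16 (pos 16,17,18,19,20,21,22,23,24,25,26,27,28,29,30,31): 0⊕1⊕0⊕0⊕1⊕1⊕0⊕1⊕0⊕1⊕1⊕1⊕0⊕1⊕1⊕0 = 1
Syndrome s16…s1 = 11100 → error at position 28.
Flip position 28: 1001010100100000100110101110110 → 1001010100100000100110101111110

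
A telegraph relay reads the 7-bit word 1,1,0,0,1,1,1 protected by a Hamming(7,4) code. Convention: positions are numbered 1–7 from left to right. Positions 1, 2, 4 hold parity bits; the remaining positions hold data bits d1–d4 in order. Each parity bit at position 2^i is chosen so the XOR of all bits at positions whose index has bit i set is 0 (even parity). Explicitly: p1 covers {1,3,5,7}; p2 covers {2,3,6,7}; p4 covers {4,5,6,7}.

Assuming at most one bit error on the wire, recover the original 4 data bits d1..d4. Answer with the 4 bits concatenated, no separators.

s1 (pos 1,3,5,7): 1⊕0⊕1⊕1 = 1
s2 (pos 2,3,6,7): 1⊕0⊕1⊕1 = 1
s4 (pos 4,5,6,7): 0⊕1⊕1⊕1 = 1
Syndrome s4…s1 = 111 → error at position 7.
Flip position 7: 1100111 → 1100110
Read data bits from positions 3,5,6,7: 0110

0110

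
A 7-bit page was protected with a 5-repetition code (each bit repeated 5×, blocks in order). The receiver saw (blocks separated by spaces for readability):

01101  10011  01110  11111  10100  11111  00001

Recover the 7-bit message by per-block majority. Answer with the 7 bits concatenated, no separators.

1111010

Block 1 (01101): 3 ones → 1
Block 2 (10011): 3 ones → 1
Block 3 (01110): 3 ones → 1
Block 4 (11111): 5 ones → 1
Block 5 (10100): 2 ones → 0
Block 6 (11111): 5 ones → 1
Block 7 (00001): 1 one → 0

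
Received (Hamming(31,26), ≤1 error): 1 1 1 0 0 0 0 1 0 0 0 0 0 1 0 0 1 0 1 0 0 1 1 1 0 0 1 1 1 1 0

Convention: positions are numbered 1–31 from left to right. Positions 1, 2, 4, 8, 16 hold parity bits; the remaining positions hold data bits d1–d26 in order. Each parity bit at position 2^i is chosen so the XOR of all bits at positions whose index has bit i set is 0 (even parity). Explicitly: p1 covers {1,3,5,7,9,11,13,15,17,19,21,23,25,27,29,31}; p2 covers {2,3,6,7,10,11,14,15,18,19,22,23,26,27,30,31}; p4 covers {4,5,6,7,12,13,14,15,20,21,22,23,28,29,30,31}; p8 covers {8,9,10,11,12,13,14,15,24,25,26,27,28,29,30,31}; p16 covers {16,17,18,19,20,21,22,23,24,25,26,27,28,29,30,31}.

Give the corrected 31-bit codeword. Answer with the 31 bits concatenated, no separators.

1110000100000100101001111011110

s1 (pos 1,3,5,7,9,11,13,15,17,19,21,23,25,27,29,31): 1⊕1⊕0⊕0⊕0⊕0⊕0⊕0⊕1⊕1⊕0⊕1⊕0⊕1⊕1⊕0 = 1
s2 (pos 2,3,6,7,10,11,14,15,18,19,22,23,26,27,30,31): 1⊕1⊕0⊕0⊕0⊕0⊕1⊕0⊕0⊕1⊕1⊕1⊕0⊕1⊕1⊕0 = 0
s4 (pos 4,5,6,7,12,13,14,15,20,21,22,23,28,29,30,31): 0⊕0⊕0⊕0⊕0⊕0⊕1⊕0⊕0⊕0⊕1⊕1⊕1⊕1⊕1⊕0 = 0
s8 (pos 8,9,10,11,12,13,14,15,24,25,26,27,28,29,30,31): 1⊕0⊕0⊕0⊕0⊕0⊕1⊕0⊕1⊕0⊕0⊕1⊕1⊕1⊕1⊕0 = 1
s16 (pos 16,17,18,19,20,21,22,23,24,25,26,27,28,29,30,31): 0⊕1⊕0⊕1⊕0⊕0⊕1⊕1⊕1⊕0⊕0⊕1⊕1⊕1⊕1⊕0 = 1
Syndrome s16…s1 = 11001 → error at position 25.
Flip position 25: 1110000100000100101001110011110 → 1110000100000100101001111011110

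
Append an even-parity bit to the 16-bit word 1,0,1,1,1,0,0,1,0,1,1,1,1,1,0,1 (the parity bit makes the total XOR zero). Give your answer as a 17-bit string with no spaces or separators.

10111001011111011

XOR of the 16 data bits: 1⊕0⊕1⊕1⊕1⊕0⊕0⊕1⊕0⊕1⊕1⊕1⊕1⊕1⊕0⊕1 = 1
Parity bit = 1 (so all 17 bits XOR to 0).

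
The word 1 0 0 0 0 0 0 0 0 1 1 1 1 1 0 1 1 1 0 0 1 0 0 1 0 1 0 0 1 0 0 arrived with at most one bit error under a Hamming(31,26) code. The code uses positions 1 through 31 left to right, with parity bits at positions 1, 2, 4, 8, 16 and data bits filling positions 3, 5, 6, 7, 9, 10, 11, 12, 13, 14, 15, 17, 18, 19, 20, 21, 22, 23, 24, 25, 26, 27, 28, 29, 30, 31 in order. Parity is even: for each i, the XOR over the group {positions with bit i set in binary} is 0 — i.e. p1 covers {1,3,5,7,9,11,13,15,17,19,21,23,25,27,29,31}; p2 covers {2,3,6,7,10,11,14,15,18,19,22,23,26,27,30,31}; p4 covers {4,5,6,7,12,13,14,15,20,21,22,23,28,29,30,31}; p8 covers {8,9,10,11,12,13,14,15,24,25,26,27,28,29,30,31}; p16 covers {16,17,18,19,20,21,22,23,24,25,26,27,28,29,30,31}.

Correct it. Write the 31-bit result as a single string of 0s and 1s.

s1 (pos 1,3,5,7,9,11,13,15,17,19,21,23,25,27,29,31): 1⊕0⊕0⊕0⊕0⊕1⊕1⊕0⊕1⊕0⊕1⊕0⊕0⊕0⊕1⊕0 = 0
s2 (pos 2,3,6,7,10,11,14,15,18,19,22,23,26,27,30,31): 0⊕0⊕0⊕0⊕1⊕1⊕1⊕0⊕1⊕0⊕0⊕0⊕1⊕0⊕0⊕0 = 1
s4 (pos 4,5,6,7,12,13,14,15,20,21,22,23,28,29,30,31): 0⊕0⊕0⊕0⊕1⊕1⊕1⊕0⊕0⊕1⊕0⊕0⊕0⊕1⊕0⊕0 = 1
s8 (pos 8,9,10,11,12,13,14,15,24,25,26,27,28,29,30,31): 0⊕0⊕1⊕1⊕1⊕1⊕1⊕0⊕1⊕0⊕1⊕0⊕0⊕1⊕0⊕0 = 0
s16 (pos 16,17,18,19,20,21,22,23,24,25,26,27,28,29,30,31): 1⊕1⊕1⊕0⊕0⊕1⊕0⊕0⊕1⊕0⊕1⊕0⊕0⊕1⊕0⊕0 = 1
Syndrome s16…s1 = 10110 → error at position 22.
Flip position 22: 1000000001111101110010010100100 → 1000000001111101110011010100100

1000000001111101110011010100100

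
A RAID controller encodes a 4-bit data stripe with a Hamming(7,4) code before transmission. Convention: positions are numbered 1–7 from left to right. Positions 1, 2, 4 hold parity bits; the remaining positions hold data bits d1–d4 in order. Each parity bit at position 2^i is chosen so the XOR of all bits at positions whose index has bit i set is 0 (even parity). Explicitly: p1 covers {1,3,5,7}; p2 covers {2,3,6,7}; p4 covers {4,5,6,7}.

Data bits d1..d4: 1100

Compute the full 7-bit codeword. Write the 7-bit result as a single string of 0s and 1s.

0111100

Place data at non-parity positions: p1 p2 1 p4 1 0 0
p1 (pos 1,3,5,7): XOR of data positions = 1⊕1⊕0 = 0
p2 (pos 2,3,6,7): XOR of data positions = 1⊕0⊕0 = 1
p4 (pos 4,5,6,7): XOR of data positions = 1⊕0⊕0 = 1
Codeword: 0111100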